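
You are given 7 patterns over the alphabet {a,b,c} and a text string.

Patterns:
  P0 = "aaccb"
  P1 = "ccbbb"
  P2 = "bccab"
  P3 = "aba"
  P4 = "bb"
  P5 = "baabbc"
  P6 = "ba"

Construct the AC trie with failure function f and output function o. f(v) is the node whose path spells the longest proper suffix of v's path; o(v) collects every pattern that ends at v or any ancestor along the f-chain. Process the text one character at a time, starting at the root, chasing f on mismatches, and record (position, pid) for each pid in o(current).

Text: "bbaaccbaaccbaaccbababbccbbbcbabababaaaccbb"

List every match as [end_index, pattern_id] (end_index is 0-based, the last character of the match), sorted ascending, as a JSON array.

Build automaton:
Trie (insert patterns):
  0='ε' goto a→1 b→11 c→6
  1='a' goto a→2 b→16
  2='aa' goto c→3
  3='aac' goto c→4
  4='aacc' goto b→5
  5='aaccb' goto ·  [P0 ends]
  6='c' goto c→7
  7='cc' goto b→8
  8='ccb' goto b→9
  9='ccbb' goto b→10
  10='ccbbb' goto ·  [P1 ends]
  11='b' goto a→19 b→18 c→12
  12='bc' goto c→13
  13='bcc' goto a→14
  14='bcca' goto b→15
  15='bccab' goto ·  [P2 ends]
  16='ab' goto a→17
  17='aba' goto ·  [P3 ends]
  18='bb' goto ·  [P4 ends]
  19='ba' goto a→20  [P6 ends]
  20='baa' goto b→21
  21='baab' goto b→22
  22='baabb' goto c→23
  23='baabbc' goto ·  [P5 ends]

BFS fail/out derivation:
  fail(1) 'a': from fail(0)=0 chase 'a': 0 ⇒ 0;  out=∅∪out(0)=∅
  fail(6) 'c': from fail(0)=0 chase 'c': 0 ⇒ 0;  out=∅∪out(0)=∅
  fail(11) 'b': from fail(0)=0 chase 'b': 0 ⇒ 0;  out=∅∪out(0)=∅
  fail(2) 'aa': from fail(1)=0 chase 'a': 0 ⇒ 1;  out=∅∪out(1)=∅
  fail(7) 'cc': from fail(6)=0 chase 'c': 0 ⇒ 6;  out=∅∪out(6)=∅
  fail(12) 'bc': from fail(11)=0 chase 'c': 0 ⇒ 6;  out=∅∪out(6)=∅
  fail(16) 'ab': from fail(1)=0 chase 'b': 0 ⇒ 11;  out=∅∪out(11)=∅
  fail(18) 'bb': from fail(11)=0 chase 'b': 0 ⇒ 11;  out={4}∪out(11)={4}
  fail(19) 'ba': from fail(11)=0 chase 'a': 0 ⇒ 1;  out={6}∪out(1)={6}
  fail(3) 'aac': from fail(2)=1 chase 'c': 1→0 ⇒ 6;  out=∅∪out(6)=∅
  fail(8) 'ccb': from fail(7)=6 chase 'b': 6→0 ⇒ 11;  out=∅∪out(11)=∅
  fail(13) 'bcc': from fail(12)=6 chase 'c': 6 ⇒ 7;  out=∅∪out(7)=∅
  fail(17) 'aba': from fail(16)=11 chase 'a': 11 ⇒ 19;  out={3}∪out(19)={3,6}
  fail(20) 'baa': from fail(19)=1 chase 'a': 1 ⇒ 2;  out=∅∪out(2)=∅
  fail(4) 'aacc': from fail(3)=6 chase 'c': 6 ⇒ 7;  out=∅∪out(7)=∅
  fail(9) 'ccbb': from fail(8)=11 chase 'b': 11 ⇒ 18;  out=∅∪out(18)={4}
  fail(14) 'bcca': from fail(13)=7 chase 'a': 7→6→0 ⇒ 1;  out=∅∪out(1)=∅
  fail(21) 'baab': from fail(20)=2 chase 'b': 2→1 ⇒ 16;  out=∅∪out(16)=∅
  fail(5) 'aaccb': from fail(4)=7 chase 'b': 7 ⇒ 8;  out={0}∪out(8)={0}
  fail(10) 'ccbbb': from fail(9)=18 chase 'b': 18→11 ⇒ 18;  out={1}∪out(18)={1,4}
  fail(15) 'bccab': from fail(14)=1 chase 'b': 1 ⇒ 16;  out={2}∪out(16)={2}
  fail(22) 'baabb': from fail(21)=16 chase 'b': 16→11 ⇒ 18;  out=∅∪out(18)={4}
  fail(23) 'baabbc': from fail(22)=18 chase 'c': 18→11 ⇒ 12;  out={5}∪out(12)={5}

Run:
pos 0 'b': at 11
pos 1 'b': at 18  → match P4@[0:1]
pos 2 'a': at 19 ·f  → match P6@[1:2]
pos 3 'a': at 20
pos 4 'c': at 3 ·f
pos 5 'c': at 4
pos 6 'b': at 5  → match P0@[2:6]
pos 7 'a': at 19 ·f  → match P6@[6:7]
pos 8 'a': at 20
pos 9 'c': at 3 ·f
pos 10 'c': at 4
pos 11 'b': at 5  → match P0@[7:11]
pos 12 'a': at 19 ·f  → match P6@[11:12]
pos 13 'a': at 20
pos 14 'c': at 3 ·f
pos 15 'c': at 4
pos 16 'b': at 5  → match P0@[12:16]
pos 17 'a': at 19 ·f  → match P6@[16:17]
pos 18 'b': at 16 ·f
pos 19 'a': at 17  → match P3@[17:19],P6@[18:19]
pos 20 'b': at 16 ·f
pos 21 'b': at 18 ·f  → match P4@[20:21]
pos 22 'c': at 12 ·f
pos 23 'c': at 13
pos 24 'b': at 8 ·f
pos 25 'b': at 9  → match P4@[24:25]
pos 26 'b': at 10  → match P1@[22:26],P4@[25:26]
pos 27 'c': at 12 ·f
pos 28 'b': at 11 ·f
pos 29 'a': at 19  → match P6@[28:29]
pos 30 'b': at 16 ·f
pos 31 'a': at 17  → match P3@[29:31],P6@[30:31]
pos 32 'b': at 16 ·f
pos 33 'a': at 17  → match P3@[31:33],P6@[32:33]
pos 34 'b': at 16 ·f
pos 35 'a': at 17  → match P3@[33:35],P6@[34:35]
pos 36 'a': at 20 ·f
pos 37 'a': at 2 ·f
pos 38 'c': at 3
pos 39 'c': at 4
pos 40 'b': at 5  → match P0@[36:40]
pos 41 'b': at 9 ·f  → match P4@[40:41]

Result: [[1,4],[2,6],[6,0],[7,6],[11,0],[12,6],[16,0],[17,6],[19,3],[19,6],[21,4],[25,4],[26,1],[26,4],[29,6],[31,3],[31,6],[33,3],[33,6],[35,3],[35,6],[40,0],[41,4]]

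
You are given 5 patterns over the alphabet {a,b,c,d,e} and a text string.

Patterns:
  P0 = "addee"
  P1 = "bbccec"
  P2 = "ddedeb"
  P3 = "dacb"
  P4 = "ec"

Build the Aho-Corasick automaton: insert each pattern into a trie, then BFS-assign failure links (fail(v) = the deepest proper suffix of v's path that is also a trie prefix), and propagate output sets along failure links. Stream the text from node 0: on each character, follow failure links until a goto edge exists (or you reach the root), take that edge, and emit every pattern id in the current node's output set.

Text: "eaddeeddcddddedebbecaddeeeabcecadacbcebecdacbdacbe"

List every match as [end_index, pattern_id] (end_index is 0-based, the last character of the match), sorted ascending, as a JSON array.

Construct AC machine:
Trie nodes:
  n0 'ε': a→1 b→6 d→12 e→21
  n1 'a': d→2
  n2 'ad': d→3
  n3 'add': e→4
  n4 'adde': e→5
  n5 'addee': ·  [P0 ends]
  n6 'b': b→7
  n7 'bb': c→8
  n8 'bbc': c→9
  n9 'bbcc': e→10
  n10 'bbcce': c→11
  n11 'bbccec': ·  [P1 ends]
  n12 'd': a→18 d→13
  n13 'dd': e→14
  n14 'dde': d→15
  n15 'dded': e→16
  n16 'ddede': b→17
  n17 'ddedeb': ·  [P2 ends]
  n18 'da': c→19
  n19 'dac': b→20
  n20 'dacb': ·  [P3 ends]
  n21 'e': c→22
  n22 'ec': ·  [P4 ends]

Failure links (BFS by depth):
  fail(1) 'a': from fail(0)=0 chase 'a': 0 ⇒ 0;  out=∅∪out(0)=∅
  fail(6) 'b': from fail(0)=0 chase 'b': 0 ⇒ 0;  out=∅∪out(0)=∅
  fail(12) 'd': from fail(0)=0 chase 'd': 0 ⇒ 0;  out=∅∪out(0)=∅
  fail(21) 'e': from fail(0)=0 chase 'e': 0 ⇒ 0;  out=∅∪out(0)=∅
  fail(2) 'ad': from fail(1)=0 chase 'd': 0 ⇒ 12;  out=∅∪out(12)=∅
  fail(7) 'bb': from fail(6)=0 chase 'b': 0 ⇒ 6;  out=∅∪out(6)=∅
  fail(13) 'dd': from fail(12)=0 chase 'd': 0 ⇒ 12;  out=∅∪out(12)=∅
  fail(18) 'da': from fail(12)=0 chase 'a': 0 ⇒ 1;  out=∅∪out(1)=∅
  fail(22) 'ec': from fail(21)=0 chase 'c': 0 ⇒ 0;  out={4}∪out(0)={4}
  fail(3) 'add': from fail(2)=12 chase 'd': 12 ⇒ 13;  out=∅∪out(13)=∅
  fail(8) 'bbc': from fail(7)=6 chase 'c': 6→0 ⇒ 0;  out=∅∪out(0)=∅
  fail(14) 'dde': from fail(13)=12 chase 'e': 12→0 ⇒ 21;  out=∅∪out(21)=∅
  fail(19) 'dac': from fail(18)=1 chase 'c': 1→0 ⇒ 0;  out=∅∪out(0)=∅
  fail(4) 'adde': from fail(3)=13 chase 'e': 13 ⇒ 14;  out=∅∪out(14)=∅
  fail(9) 'bbcc': from fail(8)=0 chase 'c': 0 ⇒ 0;  out=∅∪out(0)=∅
  fail(15) 'dded': from fail(14)=21 chase 'd': 21→0 ⇒ 12;  out=∅∪out(12)=∅
  fail(20) 'dacb': from fail(19)=0 chase 'b': 0 ⇒ 6;  out={3}∪out(6)={3}
  fail(5) 'addee': from fail(4)=14 chase 'e': 14→21→0 ⇒ 21;  out={0}∪out(21)={0}
  fail(10) 'bbcce': from fail(9)=0 chase 'e': 0 ⇒ 21;  out=∅∪out(21)=∅
  fail(16) 'ddede': from fail(15)=12 chase 'e': 12→0 ⇒ 21;  out=∅∪out(21)=∅
  fail(11) 'bbccec': from fail(10)=21 chase 'c': 21 ⇒ 22;  out={1}∪out(22)={1,4}
  fail(17) 'ddedeb': from fail(16)=21 chase 'b': 21→0 ⇒ 6;  out={2}∪out(6)={2}

Run:
pos 0 'e': at 21
pos 1 'a': at 1 (via fail)
pos 2 'd': at 2
pos 3 'd': at 3
pos 4 'e': at 4
pos 5 'e': at 5  ** P0@[1:5]
pos 6 'd': at 12 (via fail)
pos 7 'd': at 13
pos 8 'c': at 0 (via fail)
pos 9 'd': at 12
pos 10 'd': at 13
pos 11 'd': at 13 (via fail)
pos 12 'd': at 13 (via fail)
pos 13 'e': at 14
pos 14 'd': at 15
pos 15 'e': at 16
pos 16 'b': at 17  ** P2@[11:16]
pos 17 'b': at 7 (via fail)
pos 18 'e': at 21 (via fail)
pos 19 'c': at 22  ** P4@[18:19]
pos 20 'a': at 1 (via fail)
pos 21 'd': at 2
pos 22 'd': at 3
pos 23 'e': at 4
pos 24 'e': at 5  ** P0@[20:24]
pos 25 'e': at 21 (via fail)
pos 26 'a': at 1 (via fail)
pos 27 'b': at 6 (via fail)
pos 28 'c': at 0 (via fail)
pos 29 'e': at 21
pos 30 'c': at 22  ** P4@[29:30]
pos 31 'a': at 1 (via fail)
pos 32 'd': at 2
pos 33 'a': at 18 (via fail)
pos 34 'c': at 19
pos 35 'b': at 20  ** P3@[32:35]
pos 36 'c': at 0 (via fail)
pos 37 'e': at 21
pos 38 'b': at 6 (via fail)
pos 39 'e': at 21 (via fail)
pos 40 'c': at 22  ** P4@[39:40]
pos 41 'd': at 12 (via fail)
pos 42 'a': at 18
pos 43 'c': at 19
pos 44 'b': at 20  ** P3@[41:44]
pos 45 'd': at 12 (via fail)
pos 46 'a': at 18
pos 47 'c': at 19
pos 48 'b': at 20  ** P3@[45:48]
pos 49 'e': at 21 (via fail)

All matches (sorted): [[5,0],[16,2],[19,4],[24,0],[30,4],[35,3],[40,4],[44,3],[48,3]]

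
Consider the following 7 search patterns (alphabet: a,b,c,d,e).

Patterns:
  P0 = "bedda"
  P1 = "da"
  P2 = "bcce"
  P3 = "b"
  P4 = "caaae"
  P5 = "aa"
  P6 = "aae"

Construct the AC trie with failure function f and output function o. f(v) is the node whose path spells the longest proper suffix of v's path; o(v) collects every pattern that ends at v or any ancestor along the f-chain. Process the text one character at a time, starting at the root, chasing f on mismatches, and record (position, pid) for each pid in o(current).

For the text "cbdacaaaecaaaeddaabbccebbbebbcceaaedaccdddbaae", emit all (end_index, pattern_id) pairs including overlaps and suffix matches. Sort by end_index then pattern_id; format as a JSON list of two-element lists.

Build:
Trie (insert patterns):
  0='ε' goto a→16 b→1 c→11 d→6
  1='b' goto c→8 e→2  ←P3
  2='be' goto d→3
  3='bed' goto d→4
  4='bedd' goto a→5
  5='bedda' goto ·  ←P0
  6='d' goto a→7
  7='da' goto ·  ←P1
  8='bc' goto c→9
  9='bcc' goto e→10
  10='bcce' goto ·  ←P2
  11='c' goto a→12
  12='ca' goto a→13
  13='caa' goto a→14
  14='caaa' goto e→15
  15='caaae' goto ·  ←P4
  16='a' goto a→17
  17='aa' goto e→18  ←P5
  18='aae' goto ·  ←P6

Failure links (BFS by depth):
  n1('b'): parent n0 fail=0; on 'b' 0 → fail=0;  out {3}∪∅={3}
  n6('d'): parent n0 fail=0; on 'd' 0 → fail=0;  out ∅∪∅=∅
  n11('c'): parent n0 fail=0; on 'c' 0 → fail=0;  out ∅∪∅=∅
  n16('a'): parent n0 fail=0; on 'a' 0 → fail=0;  out ∅∪∅=∅
  n2('be'): parent n1 fail=0; on 'e' 0 → fail=0;  out ∅∪∅=∅
  n7('da'): parent n6 fail=0; on 'a' 0 → fail=16;  out {1}∪∅={1}
  n8('bc'): parent n1 fail=0; on 'c' 0 → fail=11;  out ∅∪∅=∅
  n12('ca'): parent n11 fail=0; on 'a' 0 → fail=16;  out ∅∪∅=∅
  n17('aa'): parent n16 fail=0; on 'a' 0 → fail=16;  out {5}∪∅={5}
  n3('bed'): parent n2 fail=0; on 'd' 0 → fail=6;  out ∅∪∅=∅
  n9('bcc'): parent n8 fail=11; on 'c' 11→0 → fail=11;  out ∅∪∅=∅
  n13('caa'): parent n12 fail=16; on 'a' 16 → fail=17;  out ∅∪{5}={5}
  n18('aae'): parent n17 fail=16; on 'e' 16→0 → fail=0;  out {6}∪∅={6}
  n4('bedd'): parent n3 fail=6; on 'd' 6→0 → fail=6;  out ∅∪∅=∅
  n10('bcce'): parent n9 fail=11; on 'e' 11→0 → fail=0;  out {2}∪∅={2}
  n14('caaa'): parent n13 fail=17; on 'a' 17→16 → fail=17;  out ∅∪{5}={5}
  n5('bedda'): parent n4 fail=6; on 'a' 6 → fail=7;  out {0}∪{1}={0,1}
  n15('caaae'): parent n14 fail=17; on 'e' 17 → fail=18;  out {4}∪{6}={4,6}

Run:
i=0 'c': node 0→11
i=1 'b': node 11→1 (via fail)  ** P3@[1:1]
i=2 'd': node 1→6 (via fail)
i=3 'a': node 6→7  ** P1@[2:3]
i=4 'c': node 7→11 (via fail)
i=5 'a': node 11→12
i=6 'a': node 12→13  ** P5@[5:6]
i=7 'a': node 13→14  ** P5@[6:7]
i=8 'e': node 14→15  ** P4@[4:8],P6@[6:8]
i=9 'c': node 15→11 (via fail)
i=10 'a': node 11→12
i=11 'a': node 12→13  ** P5@[10:11]
i=12 'a': node 13→14  ** P5@[11:12]
i=13 'e': node 14→15  ** P4@[9:13],P6@[11:13]
i=14 'd': node 15→6 (via fail)
i=15 'd': node 6→6 (via fail)
i=16 'a': node 6→7  ** P1@[15:16]
i=17 'a': node 7→17 (via fail)  ** P5@[16:17]
i=18 'b': node 17→1 (via fail)  ** P3@[18:18]
i=19 'b': node 1→1 (via fail)  ** P3@[19:19]
i=20 'c': node 1→8
i=21 'c': node 8→9
i=22 'e': node 9→10  ** P2@[19:22]
i=23 'b': node 10→1 (via fail)  ** P3@[23:23]
i=24 'b': node 1→1 (via fail)  ** P3@[24:24]
i=25 'b': node 1→1 (via fail)  ** P3@[25:25]
i=26 'e': node 1→2
i=27 'b': node 2→1 (via fail)  ** P3@[27:27]
i=28 'b': node 1→1 (via fail)  ** P3@[28:28]
i=29 'c': node 1→8
i=30 'c': node 8→9
i=31 'e': node 9→10  ** P2@[28:31]
i=32 'a': node 10→16 (via fail)
i=33 'a': node 16→17  ** P5@[32:33]
i=34 'e': node 17→18  ** P6@[32:34]
i=35 'd': node 18→6 (via fail)
i=36 'a': node 6→7  ** P1@[35:36]
i=37 'c': node 7→11 (via fail)
i=38 'c': node 11→11 (via fail)
i=39 'd': node 11→6 (via fail)
i=40 'd': node 6→6 (via fail)
i=41 'd': node 6→6 (via fail)
i=42 'b': node 6→1 (via fail)  ** P3@[42:42]
i=43 'a': node 1→16 (via fail)
i=44 'a': node 16→17  ** P5@[43:44]
i=45 'e': node 17→18  ** P6@[43:45]

Matches: [[1,3],[3,1],[6,5],[7,5],[8,4],[8,6],[11,5],[12,5],[13,4],[13,6],[16,1],[17,5],[18,3],[19,3],[22,2],[23,3],[24,3],[25,3],[27,3],[28,3],[31,2],[33,5],[34,6],[36,1],[42,3],[44,5],[45,6]]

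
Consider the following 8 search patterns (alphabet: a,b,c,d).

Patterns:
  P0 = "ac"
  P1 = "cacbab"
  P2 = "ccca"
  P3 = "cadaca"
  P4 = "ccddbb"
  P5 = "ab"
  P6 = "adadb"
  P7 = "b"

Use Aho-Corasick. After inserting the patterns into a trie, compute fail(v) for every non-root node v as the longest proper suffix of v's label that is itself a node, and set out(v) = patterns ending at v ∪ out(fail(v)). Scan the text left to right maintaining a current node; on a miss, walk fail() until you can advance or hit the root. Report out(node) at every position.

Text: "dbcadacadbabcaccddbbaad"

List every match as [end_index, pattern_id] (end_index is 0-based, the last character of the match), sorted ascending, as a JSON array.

Build:
Trie nodes:
  0='ε' goto a→1 b→25 c→3
  1='a' goto b→20 c→2 d→21
  2='ac' goto ·  [P0 ends]
  3='c' goto a→4 c→9
  4='ca' goto c→5 d→12
  5='cac' goto b→6
  6='cacb' goto a→7
  7='cacba' goto b→8
  8='cacbab' goto ·  [P1 ends]
  9='cc' goto c→10 d→16
  10='ccc' goto a→11
  11='ccca' goto ·  [P2 ends]
  12='cad' goto a→13
  13='cada' goto c→14
  14='cadac' goto a→15
  15='cadaca' goto ·  [P3 ends]
  16='ccd' goto d→17
  17='ccdd' goto b→18
  18='ccddb' goto b→19
  19='ccddbb' goto ·  [P4 ends]
  20='ab' goto ·  [P5 ends]
  21='ad' goto a→22
  22='ada' goto d→23
  23='adad' goto b→24
  24='adadb' goto ·  [P6 ends]
  25='b' goto ·  [P7 ends]

Failure links (BFS by depth):
  n1('a'): parent n0 fail=0; on 'a' 0 → fail=0;  out ∅∪∅=∅
  n3('c'): parent n0 fail=0; on 'c' 0 → fail=0;  out ∅∪∅=∅
  n25('b'): parent n0 fail=0; on 'b' 0 → fail=0;  out {7}∪∅={7}
  n2('ac'): parent n1 fail=0; on 'c' 0 → fail=3;  out {0}∪∅={0}
  n4('ca'): parent n3 fail=0; on 'a' 0 → fail=1;  out ∅∪∅=∅
  n9('cc'): parent n3 fail=0; on 'c' 0 → fail=3;  out ∅∪∅=∅
  n20('ab'): parent n1 fail=0; on 'b' 0 → fail=25;  out {5}∪{7}={5,7}
  n21('ad'): parent n1 fail=0; on 'd' 0 → fail=0;  out ∅∪∅=∅
  n5('cac'): parent n4 fail=1; on 'c' 1 → fail=2;  out ∅∪{0}={0}
  n10('ccc'): parent n9 fail=3; on 'c' 3 → fail=9;  out ∅∪∅=∅
  n12('cad'): parent n4 fail=1; on 'd' 1 → fail=21;  out ∅∪∅=∅
  n16('ccd'): parent n9 fail=3; on 'd' 3→0 → fail=0;  out ∅∪∅=∅
  n22('ada'): parent n21 fail=0; on 'a' 0 → fail=1;  out ∅∪∅=∅
  n6('cacb'): parent n5 fail=2; on 'b' 2→3→0 → fail=25;  out ∅∪{7}={7}
  n11('ccca'): parent n10 fail=9; on 'a' 9→3 → fail=4;  out {2}∪∅={2}
  n13('cada'): parent n12 fail=21; on 'a' 21 → fail=22;  out ∅∪∅=∅
  n17('ccdd'): parent n16 fail=0; on 'd' 0 → fail=0;  out ∅∪∅=∅
  n23('adad'): parent n22 fail=1; on 'd' 1 → fail=21;  out ∅∪∅=∅
  n7('cacba'): parent n6 fail=25; on 'a' 25→0 → fail=1;  out ∅∪∅=∅
  n14('cadac'): parent n13 fail=22; on 'c' 22→1 → fail=2;  out ∅∪{0}={0}
  n18('ccddb'): parent n17 fail=0; on 'b' 0 → fail=25;  out ∅∪{7}={7}
  n24('adadb'): parent n23 fail=21; on 'b' 21→0 → fail=25;  out {6}∪{7}={6,7}
  n8('cacbab'): parent n7 fail=1; on 'b' 1 → fail=20;  out {1}∪{5,7}={1,5,7}
  n15('cadaca'): parent n14 fail=2; on 'a' 2→3 → fail=4;  out {3}∪∅={3}
  n19('ccddbb'): parent n18 fail=25; on 'b' 25→0 → fail=25;  out {4}∪{7}={4,7}

Run:
[0] read 'd'  n0⇒n0
[1] read 'b'  n0⇒n25  → match P7@[1:1]
[2] read 'c'  n25⇒n3 ·f
[3] read 'a'  n3⇒n4
[4] read 'd'  n4⇒n12
[5] read 'a'  n12⇒n13
[6] read 'c'  n13⇒n14  → match P0@[5:6]
[7] read 'a'  n14⇒n15  → match P3@[2:7]
[8] read 'd'  n15⇒n12 ·f
[9] read 'b'  n12⇒n25 ·f  → match P7@[9:9]
[10] read 'a'  n25⇒n1 ·f
[11] read 'b'  n1⇒n20  → match P5@[10:11],P7@[11:11]
[12] read 'c'  n20⇒n3 ·f
[13] read 'a'  n3⇒n4
[14] read 'c'  n4⇒n5  → match P0@[13:14]
[15] read 'c'  n5⇒n9 ·f
[16] read 'd'  n9⇒n16
[17] read 'd'  n16⇒n17
[18] read 'b'  n17⇒n18  → match P7@[18:18]
[19] read 'b'  n18⇒n19  → match P4@[14:19],P7@[19:19]
[20] read 'a'  n19⇒n1 ·f
[21] read 'a'  n1⇒n1 ·f
[22] read 'd'  n1⇒n21

Matches: [[1,7],[6,0],[7,3],[9,7],[11,5],[11,7],[14,0],[18,7],[19,4],[19,7]]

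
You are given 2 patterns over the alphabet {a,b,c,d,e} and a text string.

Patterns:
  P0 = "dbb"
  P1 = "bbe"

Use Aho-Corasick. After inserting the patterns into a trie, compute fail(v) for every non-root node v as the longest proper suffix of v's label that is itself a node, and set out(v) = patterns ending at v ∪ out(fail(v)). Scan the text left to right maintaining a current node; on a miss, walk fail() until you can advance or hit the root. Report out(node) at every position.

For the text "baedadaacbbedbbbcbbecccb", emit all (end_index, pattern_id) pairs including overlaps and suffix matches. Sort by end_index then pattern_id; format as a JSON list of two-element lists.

Build automaton:
Trie (insert patterns):
  0='ε' goto b→4 d→1
  1='d' goto b→2
  2='db' goto b→3
  3='dbb' goto ·  ←P0
  4='b' goto b→5
  5='bb' goto e→6
  6='bbe' goto ·  ←P1

Failure links (BFS by depth):
  n1('d'): parent n0 fail=0; on 'd' 0 → fail=0;  out ∅∪∅=∅
  n4('b'): parent n0 fail=0; on 'b' 0 → fail=0;  out ∅∪∅=∅
  n2('db'): parent n1 fail=0; on 'b' 0 → fail=4;  out ∅∪∅=∅
  n5('bb'): parent n4 fail=0; on 'b' 0 → fail=4;  out ∅∪∅=∅
  n3('dbb'): parent n2 fail=4; on 'b' 4 → fail=5;  out {0}∪∅={0}
  n6('bbe'): parent n5 fail=4; on 'e' 4→0 → fail=0;  out {1}∪∅={1}

Text stream:
[0] read 'b'  n0⇒n4
[1] read 'a'  n4⇒n0 ·f
[2] read 'e'  n0⇒n0
[3] read 'd'  n0⇒n1
[4] read 'a'  n1⇒n0 ·f
[5] read 'd'  n0⇒n1
[6] read 'a'  n1⇒n0 ·f
[7] read 'a'  n0⇒n0
[8] read 'c'  n0⇒n0
[9] read 'b'  n0⇒n4
[10] read 'b'  n4⇒n5
[11] read 'e'  n5⇒n6  → match P1@[9:11]
[12] read 'd'  n6⇒n1 ·f
[13] read 'b'  n1⇒n2
[14] read 'b'  n2⇒n3  → match P0@[12:14]
[15] read 'b'  n3⇒n5 ·f
[16] read 'c'  n5⇒n0 ·f
[17] read 'b'  n0⇒n4
[18] read 'b'  n4⇒n5
[19] read 'e'  n5⇒n6  → match P1@[17:19]
[20] read 'c'  n6⇒n0 ·f
[21] read 'c'  n0⇒n0
[22] read 'c'  n0⇒n0
[23] read 'b'  n0⇒n4

Matches: [[11,1],[14,0],[19,1]]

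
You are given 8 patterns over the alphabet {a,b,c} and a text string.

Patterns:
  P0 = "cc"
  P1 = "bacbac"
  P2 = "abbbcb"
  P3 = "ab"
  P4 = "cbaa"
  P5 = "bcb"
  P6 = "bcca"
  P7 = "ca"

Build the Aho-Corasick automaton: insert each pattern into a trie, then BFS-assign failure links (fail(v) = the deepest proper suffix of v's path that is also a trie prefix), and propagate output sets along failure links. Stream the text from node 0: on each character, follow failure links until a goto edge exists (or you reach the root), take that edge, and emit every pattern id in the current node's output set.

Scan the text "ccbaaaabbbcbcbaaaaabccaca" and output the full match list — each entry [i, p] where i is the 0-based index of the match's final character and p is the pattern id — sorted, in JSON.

Build automaton:
Trie (insert patterns):
  n0 'ε': a→9 b→3 c→1
  n1 'c': a→22 b→15 c→2
  n2 'cc': ·  ←P0
  n3 'b': a→4 c→18
  n4 'ba': c→5
  n5 'bac': b→6
  n6 'bacb': a→7
  n7 'bacba': c→8
  n8 'bacbac': ·  ←P1
  n9 'a': b→10
  n10 'ab': b→11  ←P3
  n11 'abb': b→12
  n12 'abbb': c→13
  n13 'abbbc': b→14
  n14 'abbbcb': ·  ←P2
  n15 'cb': a→16
  n16 'cba': a→17
  n17 'cbaa': ·  ←P4
  n18 'bc': b→19 c→20
  n19 'bcb': ·  ←P5
  n20 'bcc': a→21
  n21 'bcca': ·  ←P6
  n22 'ca': ·  ←P7

Failure links (BFS by depth):
  fail(1) 'c': from fail(0)=0 chase 'c': 0 ⇒ 0;  out=∅∪out(0)=∅
  fail(3) 'b': from fail(0)=0 chase 'b': 0 ⇒ 0;  out=∅∪out(0)=∅
  fail(9) 'a': from fail(0)=0 chase 'a': 0 ⇒ 0;  out=∅∪out(0)=∅
  fail(2) 'cc': from fail(1)=0 chase 'c': 0 ⇒ 1;  out={0}∪out(1)={0}
  fail(4) 'ba': from fail(3)=0 chase 'a': 0 ⇒ 9;  out=∅∪out(9)=∅
  fail(10) 'ab': from fail(9)=0 chase 'b': 0 ⇒ 3;  out={3}∪out(3)={3}
  fail(15) 'cb': from fail(1)=0 chase 'b': 0 ⇒ 3;  out=∅∪out(3)=∅
  fail(18) 'bc': from fail(3)=0 chase 'c': 0 ⇒ 1;  out=∅∪out(1)=∅
  fail(22) 'ca': from fail(1)=0 chase 'a': 0 ⇒ 9;  out={7}∪out(9)={7}
  fail(5) 'bac': from fail(4)=9 chase 'c': 9→0 ⇒ 1;  out=∅∪out(1)=∅
  fail(11) 'abb': from fail(10)=3 chase 'b': 3→0 ⇒ 3;  out=∅∪out(3)=∅
  fail(16) 'cba': from fail(15)=3 chase 'a': 3 ⇒ 4;  out=∅∪out(4)=∅
  fail(19) 'bcb': from fail(18)=1 chase 'b': 1 ⇒ 15;  out={5}∪out(15)={5}
  fail(20) 'bcc': from fail(18)=1 chase 'c': 1 ⇒ 2;  out=∅∪out(2)={0}
  fail(6) 'bacb': from fail(5)=1 chase 'b': 1 ⇒ 15;  out=∅∪out(15)=∅
  fail(12) 'abbb': from fail(11)=3 chase 'b': 3→0 ⇒ 3;  out=∅∪out(3)=∅
  fail(17) 'cbaa': from fail(16)=4 chase 'a': 4→9→0 ⇒ 9;  out={4}∪out(9)={4}
  fail(21) 'bcca': from fail(20)=2 chase 'a': 2→1 ⇒ 22;  out={6}∪out(22)={6,7}
  fail(7) 'bacba': from fail(6)=15 chase 'a': 15 ⇒ 16;  out=∅∪out(16)=∅
  fail(13) 'abbbc': from fail(12)=3 chase 'c': 3 ⇒ 18;  out=∅∪out(18)=∅
  fail(8) 'bacbac': from fail(7)=16 chase 'c': 16→4 ⇒ 5;  out={1}∪out(5)={1}
  fail(14) 'abbbcb': from fail(13)=18 chase 'b': 18 ⇒ 19;  out={2}∪out(19)={2,5}

Scan:
pos 0 'c': at 1
pos 1 'c': at 2  ** P0@[0:1]
pos 2 'b': at 15 (fail-walked)
pos 3 'a': at 16
pos 4 'a': at 17  ** P4@[1:4]
pos 5 'a': at 9 (fail-walked)
pos 6 'a': at 9 (fail-walked)
pos 7 'b': at 10  ** P3@[6:7]
pos 8 'b': at 11
pos 9 'b': at 12
pos 10 'c': at 13
pos 11 'b': at 14  ** P2@[6:11],P5@[9:11]
pos 12 'c': at 18 (fail-walked)
pos 13 'b': at 19  ** P5@[11:13]
pos 14 'a': at 16 (fail-walked)
pos 15 'a': at 17  ** P4@[12:15]
pos 16 'a': at 9 (fail-walked)
pos 17 'a': at 9 (fail-walked)
pos 18 'a': at 9 (fail-walked)
pos 19 'b': at 10  ** P3@[18:19]
pos 20 'c': at 18 (fail-walked)
pos 21 'c': at 20  ** P0@[20:21]
pos 22 'a': at 21  ** P6@[19:22],P7@[21:22]
pos 23 'c': at 1 (fail-walked)
pos 24 'a': at 22  ** P7@[23:24]

Matches: [[1,0],[4,4],[7,3],[11,2],[11,5],[13,5],[15,4],[19,3],[21,0],[22,6],[22,7],[24,7]]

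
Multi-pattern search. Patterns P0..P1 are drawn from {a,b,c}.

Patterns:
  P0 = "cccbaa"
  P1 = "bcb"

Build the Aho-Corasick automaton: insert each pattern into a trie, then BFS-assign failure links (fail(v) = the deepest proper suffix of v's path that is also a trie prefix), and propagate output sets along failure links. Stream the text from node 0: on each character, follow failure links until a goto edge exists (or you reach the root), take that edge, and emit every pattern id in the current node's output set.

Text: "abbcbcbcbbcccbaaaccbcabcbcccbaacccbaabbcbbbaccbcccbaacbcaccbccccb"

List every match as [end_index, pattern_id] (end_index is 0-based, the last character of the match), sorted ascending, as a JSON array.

Build automaton:
Trie (insert patterns):
  0='ε' goto b→7 c→1
  1='c' goto c→2
  2='cc' goto c→3
  3='ccc' goto b→4
  4='cccb' goto a→5
  5='cccba' goto a→6
  6='cccbaa' goto ·  ←P0
  7='b' goto c→8
  8='bc' goto b→9
  9='bcb' goto ·  ←P1

Failure links (BFS by depth):
  n1('c'): parent n0 fail=0; on 'c' 0 → fail=0;  out ∅∪∅=∅
  n7('b'): parent n0 fail=0; on 'b' 0 → fail=0;  out ∅∪∅=∅
  n2('cc'): parent n1 fail=0; on 'c' 0 → fail=1;  out ∅∪∅=∅
  n8('bc'): parent n7 fail=0; on 'c' 0 → fail=1;  out ∅∪∅=∅
  n3('ccc'): parent n2 fail=1; on 'c' 1 → fail=2;  out ∅∪∅=∅
  n9('bcb'): parent n8 fail=1; on 'b' 1→0 → fail=7;  out {1}∪∅={1}
  n4('cccb'): parent n3 fail=2; on 'b' 2→1→0 → fail=7;  out ∅∪∅=∅
  n5('cccba'): parent n4 fail=7; on 'a' 7→0 → fail=0;  out ∅∪∅=∅
  n6('cccbaa'): parent n5 fail=0; on 'a' 0 → fail=0;  out {0}∪∅={0}

Text stream:
pos 0 'a': at 0
pos 1 'b': at 7
pos 2 'b': at 7 (via fail)
pos 3 'c': at 8
pos 4 'b': at 9  → match P1@[2:4]
pos 5 'c': at 8 (via fail)
pos 6 'b': at 9  → match P1@[4:6]
pos 7 'c': at 8 (via fail)
pos 8 'b': at 9  → match P1@[6:8]
pos 9 'b': at 7 (via fail)
pos 10 'c': at 8
pos 11 'c': at 2 (via fail)
pos 12 'c': at 3
pos 13 'b': at 4
pos 14 'a': at 5
pos 15 'a': at 6  → match P0@[10:15]
pos 16 'a': at 0 (via fail)
pos 17 'c': at 1
pos 18 'c': at 2
pos 19 'b': at 7 (via fail)
pos 20 'c': at 8
pos 21 'a': at 0 (via fail)
pos 22 'b': at 7
pos 23 'c': at 8
pos 24 'b': at 9  → match P1@[22:24]
pos 25 'c': at 8 (via fail)
pos 26 'c': at 2 (via fail)
pos 27 'c': at 3
pos 28 'b': at 4
pos 29 'a': at 5
pos 30 'a': at 6  → match P0@[25:30]
pos 31 'c': at 1 (via fail)
pos 32 'c': at 2
pos 33 'c': at 3
pos 34 'b': at 4
pos 35 'a': at 5
pos 36 'a': at 6  → match P0@[31:36]
pos 37 'b': at 7 (via fail)
pos 38 'b': at 7 (via fail)
pos 39 'c': at 8
pos 40 'b': at 9  → match P1@[38:40]
pos 41 'b': at 7 (via fail)
pos 42 'b': at 7 (via fail)
pos 43 'a': at 0 (via fail)
pos 44 'c': at 1
pos 45 'c': at 2
pos 46 'b': at 7 (via fail)
pos 47 'c': at 8
pos 48 'c': at 2 (via fail)
pos 49 'c': at 3
pos 50 'b': at 4
pos 51 'a': at 5
pos 52 'a': at 6  → match P0@[47:52]
pos 53 'c': at 1 (via fail)
pos 54 'b': at 7 (via fail)
pos 55 'c': at 8
pos 56 'a': at 0 (via fail)
pos 57 'c': at 1
pos 58 'c': at 2
pos 59 'b': at 7 (via fail)
pos 60 'c': at 8
pos 61 'c': at 2 (via fail)
pos 62 'c': at 3
pos 63 'c': at 3 (via fail)
pos 64 'b': at 4

All matches (sorted): [[4,1],[6,1],[8,1],[15,0],[24,1],[30,0],[36,0],[40,1],[52,0]]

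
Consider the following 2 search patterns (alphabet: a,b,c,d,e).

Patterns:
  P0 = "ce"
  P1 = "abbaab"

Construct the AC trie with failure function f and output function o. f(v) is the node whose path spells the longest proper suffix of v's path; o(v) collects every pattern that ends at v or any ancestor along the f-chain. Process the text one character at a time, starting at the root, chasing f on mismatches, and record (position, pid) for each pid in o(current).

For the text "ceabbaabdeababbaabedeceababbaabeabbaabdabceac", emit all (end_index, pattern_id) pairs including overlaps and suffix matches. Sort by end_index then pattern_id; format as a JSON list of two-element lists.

Build automaton:
Trie (insert patterns):
  n0 'ε': a→3 c→1
  n1 'c': e→2
  n2 'ce': ·  [P0 ends]
  n3 'a': b→4
  n4 'ab': b→5
  n5 'abb': a→6
  n6 'abba': a→7
  n7 'abbaa': b→8
  n8 'abbaab': ·  [P1 ends]

Failure links (BFS by depth):
  fail(1) 'c': from fail(0)=0 chase 'c': 0 ⇒ 0;  out=∅∪out(0)=∅
  fail(3) 'a': from fail(0)=0 chase 'a': 0 ⇒ 0;  out=∅∪out(0)=∅
  fail(2) 'ce': from fail(1)=0 chase 'e': 0 ⇒ 0;  out={0}∪out(0)={0}
  fail(4) 'ab': from fail(3)=0 chase 'b': 0 ⇒ 0;  out=∅∪out(0)=∅
  fail(5) 'abb': from fail(4)=0 chase 'b': 0 ⇒ 0;  out=∅∪out(0)=∅
  fail(6) 'abba': from fail(5)=0 chase 'a': 0 ⇒ 3;  out=∅∪out(3)=∅
  fail(7) 'abbaa': from fail(6)=3 chase 'a': 3→0 ⇒ 3;  out=∅∪out(3)=∅
  fail(8) 'abbaab': from fail(7)=3 chase 'b': 3 ⇒ 4;  out={1}∪out(4)={1}

Text stream:
[0] read 'c'  n0⇒n1
[1] read 'e'  n1⇒n2  ** P0@[0:1]
[2] read 'a'  n2⇒n3 ·f
[3] read 'b'  n3⇒n4
[4] read 'b'  n4⇒n5
[5] read 'a'  n5⇒n6
[6] read 'a'  n6⇒n7
[7] read 'b'  n7⇒n8  ** P1@[2:7]
[8] read 'd'  n8⇒n0 ·f
[9] read 'e'  n0⇒n0
[10] read 'a'  n0⇒n3
[11] read 'b'  n3⇒n4
[12] read 'a'  n4⇒n3 ·f
[13] read 'b'  n3⇒n4
[14] read 'b'  n4⇒n5
[15] read 'a'  n5⇒n6
[16] read 'a'  n6⇒n7
[17] read 'b'  n7⇒n8  ** P1@[12:17]
[18] read 'e'  n8⇒n0 ·f
[19] read 'd'  n0⇒n0
[20] read 'e'  n0⇒n0
[21] read 'c'  n0⇒n1
[22] read 'e'  n1⇒n2  ** P0@[21:22]
[23] read 'a'  n2⇒n3 ·f
[24] read 'b'  n3⇒n4
[25] read 'a'  n4⇒n3 ·f
[26] read 'b'  n3⇒n4
[27] read 'b'  n4⇒n5
[28] read 'a'  n5⇒n6
[29] read 'a'  n6⇒n7
[30] read 'b'  n7⇒n8  ** P1@[25:30]
[31] read 'e'  n8⇒n0 ·f
[32] read 'a'  n0⇒n3
[33] read 'b'  n3⇒n4
[34] read 'b'  n4⇒n5
[35] read 'a'  n5⇒n6
[36] read 'a'  n6⇒n7
[37] read 'b'  n7⇒n8  ** P1@[32:37]
[38] read 'd'  n8⇒n0 ·f
[39] read 'a'  n0⇒n3
[40] read 'b'  n3⇒n4
[41] read 'c'  n4⇒n1 ·f
[42] read 'e'  n1⇒n2  ** P0@[41:42]
[43] read 'a'  n2⇒n3 ·f
[44] read 'c'  n3⇒n1 ·f

All matches (sorted): [[1,0],[7,1],[17,1],[22,0],[30,1],[37,1],[42,0]]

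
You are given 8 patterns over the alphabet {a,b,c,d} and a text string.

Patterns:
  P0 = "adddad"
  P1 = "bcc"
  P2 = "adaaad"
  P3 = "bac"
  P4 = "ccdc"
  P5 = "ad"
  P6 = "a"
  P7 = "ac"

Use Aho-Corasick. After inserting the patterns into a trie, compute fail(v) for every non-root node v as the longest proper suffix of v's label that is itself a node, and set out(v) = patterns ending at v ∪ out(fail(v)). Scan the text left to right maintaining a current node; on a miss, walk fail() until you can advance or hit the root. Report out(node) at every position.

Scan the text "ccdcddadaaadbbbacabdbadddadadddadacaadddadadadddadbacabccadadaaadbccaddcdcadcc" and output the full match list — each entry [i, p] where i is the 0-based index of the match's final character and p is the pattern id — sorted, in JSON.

Build automaton:
Trie nodes:
  0='ε' goto a→1 b→7 c→16
  1='a' goto c→20 d→2  [P6 ends]
  2='ad' goto a→10 d→3  [P5 ends]
  3='add' goto d→4
  4='addd' goto a→5
  5='addda' goto d→6
  6='adddad' goto ·  [P0 ends]
  7='b' goto a→14 c→8
  8='bc' goto c→9
  9='bcc' goto ·  [P1 ends]
  10='ada' goto a→11
  11='adaa' goto a→12
  12='adaaa' goto d→13
  13='adaaad' goto ·  [P2 ends]
  14='ba' goto c→15
  15='bac' goto ·  [P3 ends]
  16='c' goto c→17
  17='cc' goto d→18
  18='ccd' goto c→19
  19='ccdc' goto ·  [P4 ends]
  20='ac' goto ·  [P7 ends]

Failure links (BFS by depth):
  n1('a'): parent n0 fail=0; on 'a' 0 → fail=0;  out {6}∪∅={6}
  n7('b'): parent n0 fail=0; on 'b' 0 → fail=0;  out ∅∪∅=∅
  n16('c'): parent n0 fail=0; on 'c' 0 → fail=0;  out ∅∪∅=∅
  n2('ad'): parent n1 fail=0; on 'd' 0 → fail=0;  out {5}∪∅={5}
  n8('bc'): parent n7 fail=0; on 'c' 0 → fail=16;  out ∅∪∅=∅
  n14('ba'): parent n7 fail=0; on 'a' 0 → fail=1;  out ∅∪{6}={6}
  n17('cc'): parent n16 fail=0; on 'c' 0 → fail=16;  out ∅∪∅=∅
  n20('ac'): parent n1 fail=0; on 'c' 0 → fail=16;  out {7}∪∅={7}
  n3('add'): parent n2 fail=0; on 'd' 0 → fail=0;  out ∅∪∅=∅
  n9('bcc'): parent n8 fail=16; on 'c' 16 → fail=17;  out {1}∪∅={1}
  n10('ada'): parent n2 fail=0; on 'a' 0 → fail=1;  out ∅∪{6}={6}
  n15('bac'): parent n14 fail=1; on 'c' 1 → fail=20;  out {3}∪{7}={3,7}
  n18('ccd'): parent n17 fail=16; on 'd' 16→0 → fail=0;  out ∅∪∅=∅
  n4('addd'): parent n3 fail=0; on 'd' 0 → fail=0;  out ∅∪∅=∅
  n11('adaa'): parent n10 fail=1; on 'a' 1→0 → fail=1;  out ∅∪{6}={6}
  n19('ccdc'): parent n18 fail=0; on 'c' 0 → fail=16;  out {4}∪∅={4}
  n5('addda'): parent n4 fail=0; on 'a' 0 → fail=1;  out ∅∪{6}={6}
  n12('adaaa'): parent n11 fail=1; on 'a' 1→0 → fail=1;  out ∅∪{6}={6}
  n6('adddad'): parent n5 fail=1; on 'd' 1 → fail=2;  out {0}∪{5}={0,5}
  n13('adaaad'): parent n12 fail=1; on 'd' 1 → fail=2;  out {2}∪{5}={2,5}

Scan:
i=0 'c': node 0→16
i=1 'c': node 16→17
i=2 'd': node 17→18
i=3 'c': node 18→19  ** P4@[0:3]
i=4 'd': node 19→0 (via fail)
i=5 'd': node 0→0
i=6 'a': node 0→1  ** P6@[6:6]
i=7 'd': node 1→2  ** P5@[6:7]
i=8 'a': node 2→10  ** P6@[8:8]
i=9 'a': node 10→11  ** P6@[9:9]
i=10 'a': node 11→12  ** P6@[10:10]
i=11 'd': node 12→13  ** P2@[6:11],P5@[10:11]
i=12 'b': node 13→7 (via fail)
i=13 'b': node 7→7 (via fail)
i=14 'b': node 7→7 (via fail)
i=15 'a': node 7→14  ** P6@[15:15]
i=16 'c': node 14→15  ** P3@[14:16],P7@[15:16]
i=17 'a': node 15→1 (via fail)  ** P6@[17:17]
i=18 'b': node 1→7 (via fail)
i=19 'd': node 7→0 (via fail)
i=20 'b': node 0→7
i=21 'a': node 7→14  ** P6@[21:21]
i=22 'd': node 14→2 (via fail)  ** P5@[21:22]
i=23 'd': node 2→3
i=24 'd': node 3→4
i=25 'a': node 4→5  ** P6@[25:25]
i=26 'd': node 5→6  ** P0@[21:26],P5@[25:26]
i=27 'a': node 6→10 (via fail)  ** P6@[27:27]
i=28 'd': node 10→2 (via fail)  ** P5@[27:28]
i=29 'd': node 2→3
i=30 'd': node 3→4
i=31 'a': node 4→5  ** P6@[31:31]
i=32 'd': node 5→6  ** P0@[27:32],P5@[31:32]
i=33 'a': node 6→10 (via fail)  ** P6@[33:33]
i=34 'c': node 10→20 (via fail)  ** P7@[33:34]
i=35 'a': node 20→1 (via fail)  ** P6@[35:35]
i=36 'a': node 1→1 (via fail)  ** P6@[36:36]
i=37 'd': node 1→2  ** P5@[36:37]
i=38 'd': node 2→3
i=39 'd': node 3→4
i=40 'a': node 4→5  ** P6@[40:40]
i=41 'd': node 5→6  ** P0@[36:41],P5@[40:41]
i=42 'a': node 6→10 (via fail)  ** P6@[42:42]
i=43 'd': node 10→2 (via fail)  ** P5@[42:43]
i=44 'a': node 2→10  ** P6@[44:44]
i=45 'd': node 10→2 (via fail)  ** P5@[44:45]
i=46 'd': node 2→3
i=47 'd': node 3→4
i=48 'a': node 4→5  ** P6@[48:48]
i=49 'd': node 5→6  ** P0@[44:49],P5@[48:49]
i=50 'b': node 6→7 (via fail)
i=51 'a': node 7→14  ** P6@[51:51]
i=52 'c': node 14→15  ** P3@[50:52],P7@[51:52]
i=53 'a': node 15→1 (via fail)  ** P6@[53:53]
i=54 'b': node 1→7 (via fail)
i=55 'c': node 7→8
i=56 'c': node 8→9  ** P1@[54:56]
i=57 'a': node 9→1 (via fail)  ** P6@[57:57]
i=58 'd': node 1→2  ** P5@[57:58]
i=59 'a': node 2→10  ** P6@[59:59]
i=60 'd': node 10→2 (via fail)  ** P5@[59:60]
i=61 'a': node 2→10  ** P6@[61:61]
i=62 'a': node 10→11  ** P6@[62:62]
i=63 'a': node 11→12  ** P6@[63:63]
i=64 'd': node 12→13  ** P2@[59:64],P5@[63:64]
i=65 'b': node 13→7 (via fail)
i=66 'c': node 7→8
i=67 'c': node 8→9  ** P1@[65:67]
i=68 'a': node 9→1 (via fail)  ** P6@[68:68]
i=69 'd': node 1→2  ** P5@[68:69]
i=70 'd': node 2→3
i=71 'c': node 3→16 (via fail)
i=72 'd': node 16→0 (via fail)
i=73 'c': node 0→16
i=74 'a': node 16→1 (via fail)  ** P6@[74:74]
i=75 'd': node 1→2  ** P5@[74:75]
i=76 'c': node 2→16 (via fail)
i=77 'c': node 16→17

Result: [[3,4],[6,6],[7,5],[8,6],[9,6],[10,6],[11,2],[11,5],[15,6],[16,3],[16,7],[17,6],[21,6],[22,5],[25,6],[26,0],[26,5],[27,6],[28,5],[31,6],[32,0],[32,5],[33,6],[34,7],[35,6],[36,6],[37,5],[40,6],[41,0],[41,5],[42,6],[43,5],[44,6],[45,5],[48,6],[49,0],[49,5],[51,6],[52,3],[52,7],[53,6],[56,1],[57,6],[58,5],[59,6],[60,5],[61,6],[62,6],[63,6],[64,2],[64,5],[67,1],[68,6],[69,5],[74,6],[75,5]]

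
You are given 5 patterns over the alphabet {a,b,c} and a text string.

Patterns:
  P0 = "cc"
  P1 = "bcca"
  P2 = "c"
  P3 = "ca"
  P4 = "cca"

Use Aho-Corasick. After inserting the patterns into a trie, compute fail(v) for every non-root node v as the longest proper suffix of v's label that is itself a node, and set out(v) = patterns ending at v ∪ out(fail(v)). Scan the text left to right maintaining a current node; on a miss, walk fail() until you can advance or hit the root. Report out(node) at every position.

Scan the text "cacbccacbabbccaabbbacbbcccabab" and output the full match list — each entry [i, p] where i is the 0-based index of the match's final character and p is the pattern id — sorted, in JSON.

Build:
Trie nodes:
  n0 'ε': b→3 c→1
  n1 'c': a→7 c→2  ←P2
  n2 'cc': a→8  ←P0
  n3 'b': c→4
  n4 'bc': c→5
  n5 'bcc': a→6
  n6 'bcca': ·  ←P1
  n7 'ca': ·  ←P3
  n8 'cca': ·  ←P4

BFS fail/out derivation:
  n1('c'): parent n0 fail=0; on 'c' 0 → fail=0;  out {2}∪∅={2}
  n3('b'): parent n0 fail=0; on 'b' 0 → fail=0;  out ∅∪∅=∅
  n2('cc'): parent n1 fail=0; on 'c' 0 → fail=1;  out {0}∪{2}={0,2}
  n4('bc'): parent n3 fail=0; on 'c' 0 → fail=1;  out ∅∪{2}={2}
  n7('ca'): parent n1 fail=0; on 'a' 0 → fail=0;  out {3}∪∅={3}
  n5('bcc'): parent n4 fail=1; on 'c' 1 → fail=2;  out ∅∪{0,2}={0,2}
  n8('cca'): parent n2 fail=1; on 'a' 1 → fail=7;  out {4}∪{3}={3,4}
  n6('bcca'): parent n5 fail=2; on 'a' 2 → fail=8;  out {1}∪{3,4}={1,3,4}

Run:
i=0 'c': node 0→1  ** P2@[0:0]
i=1 'a': node 1→7  ** P3@[0:1]
i=2 'c': node 7→1 (via fail)  ** P2@[2:2]
i=3 'b': node 1→3 (via fail)
i=4 'c': node 3→4  ** P2@[4:4]
i=5 'c': node 4→5  ** P0@[4:5],P2@[5:5]
i=6 'a': node 5→6  ** P1@[3:6],P3@[5:6],P4@[4:6]
i=7 'c': node 6→1 (via fail)  ** P2@[7:7]
i=8 'b': node 1→3 (via fail)
i=9 'a': node 3→0 (via fail)
i=10 'b': node 0→3
i=11 'b': node 3→3 (via fail)
i=12 'c': node 3→4  ** P2@[12:12]
i=13 'c': node 4→5  ** P0@[12:13],P2@[13:13]
i=14 'a': node 5→6  ** P1@[11:14],P3@[13:14],P4@[12:14]
i=15 'a': node 6→0 (via fail)
i=16 'b': node 0→3
i=17 'b': node 3→3 (via fail)
i=18 'b': node 3→3 (via fail)
i=19 'a': node 3→0 (via fail)
i=20 'c': node 0→1  ** P2@[20:20]
i=21 'b': node 1→3 (via fail)
i=22 'b': node 3→3 (via fail)
i=23 'c': node 3→4  ** P2@[23:23]
i=24 'c': node 4→5  ** P0@[23:24],P2@[24:24]
i=25 'c': node 5→2 (via fail)  ** P0@[24:25],P2@[25:25]
i=26 'a': node 2→8  ** P3@[25:26],P4@[24:26]
i=27 'b': node 8→3 (via fail)
i=28 'a': node 3→0 (via fail)
i=29 'b': node 0→3

Matches: [[0,2],[1,3],[2,2],[4,2],[5,0],[5,2],[6,1],[6,3],[6,4],[7,2],[12,2],[13,0],[13,2],[14,1],[14,3],[14,4],[20,2],[23,2],[24,0],[24,2],[25,0],[25,2],[26,3],[26,4]]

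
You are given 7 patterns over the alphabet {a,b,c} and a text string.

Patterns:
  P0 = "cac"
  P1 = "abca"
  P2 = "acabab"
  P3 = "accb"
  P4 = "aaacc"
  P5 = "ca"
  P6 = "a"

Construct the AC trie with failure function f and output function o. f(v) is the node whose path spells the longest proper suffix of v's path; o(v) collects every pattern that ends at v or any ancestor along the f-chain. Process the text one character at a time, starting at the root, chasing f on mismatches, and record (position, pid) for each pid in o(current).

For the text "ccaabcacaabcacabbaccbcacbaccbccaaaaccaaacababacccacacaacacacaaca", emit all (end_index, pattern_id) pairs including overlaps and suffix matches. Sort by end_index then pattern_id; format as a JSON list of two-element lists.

Build automaton:
Trie (insert patterns):
  0='ε' goto a→4 c→1
  1='c' goto a→2
  2='ca' goto c→3  [P5 ends]
  3='cac' goto ·  [P0 ends]
  4='a' goto a→15 b→5 c→8  [P6 ends]
  5='ab' goto c→6
  6='abc' goto a→7
  7='abca' goto ·  [P1 ends]
  8='ac' goto a→9 c→13
  9='aca' goto b→10
  10='acab' goto a→11
  11='acaba' goto b→12
  12='acabab' goto ·  [P2 ends]
  13='acc' goto b→14
  14='accb' goto ·  [P3 ends]
  15='aa' goto a→16
  16='aaa' goto c→17
  17='aaac' goto c→18
  18='aaacc' goto ·  [P4 ends]

Failure links (BFS by depth):
  n1('c'): parent n0 fail=0; on 'c' 0 → fail=0;  out ∅∪∅=∅
  n4('a'): parent n0 fail=0; on 'a' 0 → fail=0;  out {6}∪∅={6}
  n2('ca'): parent n1 fail=0; on 'a' 0 → fail=4;  out {5}∪{6}={5,6}
  n5('ab'): parent n4 fail=0; on 'b' 0 → fail=0;  out ∅∪∅=∅
  n8('ac'): parent n4 fail=0; on 'c' 0 → fail=1;  out ∅∪∅=∅
  n15('aa'): parent n4 fail=0; on 'a' 0 → fail=4;  out ∅∪{6}={6}
  n3('cac'): parent n2 fail=4; on 'c' 4 → fail=8;  out {0}∪∅={0}
  n6('abc'): parent n5 fail=0; on 'c' 0 → fail=1;  out ∅∪∅=∅
  n9('aca'): parent n8 fail=1; on 'a' 1 → fail=2;  out ∅∪{5,6}={5,6}
  n13('acc'): parent n8 fail=1; on 'c' 1→0 → fail=1;  out ∅∪∅=∅
  n16('aaa'): parent n15 fail=4; on 'a' 4 → fail=15;  out ∅∪{6}={6}
  n7('abca'): parent n6 fail=1; on 'a' 1 → fail=2;  out {1}∪{5,6}={1,5,6}
  n10('acab'): parent n9 fail=2; on 'b' 2→4 → fail=5;  out ∅∪∅=∅
  n14('accb'): parent n13 fail=1; on 'b' 1→0 → fail=0;  out {3}∪∅={3}
  n17('aaac'): parent n16 fail=15; on 'c' 15→4 → fail=8;  out ∅∪∅=∅
  n11('acaba'): parent n10 fail=5; on 'a' 5→0 → fail=4;  out ∅∪{6}={6}
  n18('aaacc'): parent n17 fail=8; on 'c' 8 → fail=13;  out {4}∪∅={4}
  n12('acabab'): parent n11 fail=4; on 'b' 4 → fail=5;  out {2}∪∅={2}

Run:
i=0 'c': node 0→1
i=1 'c': node 1→1 (via fail)
i=2 'a': node 1→2  ** P5@[1:2],P6@[2:2]
i=3 'a': node 2→15 (via fail)  ** P6@[3:3]
i=4 'b': node 15→5 (via fail)
i=5 'c': node 5→6
i=6 'a': node 6→7  ** P1@[3:6],P5@[5:6],P6@[6:6]
i=7 'c': node 7→3 (via fail)  ** P0@[5:7]
i=8 'a': node 3→9 (via fail)  ** P5@[7:8],P6@[8:8]
i=9 'a': node 9→15 (via fail)  ** P6@[9:9]
i=10 'b': node 15→5 (via fail)
i=11 'c': node 5→6
i=12 'a': node 6→7  ** P1@[9:12],P5@[11:12],P6@[12:12]
i=13 'c': node 7→3 (via fail)  ** P0@[11:13]
i=14 'a': node 3→9 (via fail)  ** P5@[13:14],P6@[14:14]
i=15 'b': node 9→10
i=16 'b': node 10→0 (via fail)
i=17 'a': node 0→4  ** P6@[17:17]
i=18 'c': node 4→8
i=19 'c': node 8→13
i=20 'b': node 13→14  ** P3@[17:20]
i=21 'c': node 14→1 (via fail)
i=22 'a': node 1→2  ** P5@[21:22],P6@[22:22]
i=23 'c': node 2→3  ** P0@[21:23]
i=24 'b': node 3→0 (via fail)
i=25 'a': node 0→4  ** P6@[25:25]
i=26 'c': node 4→8
i=27 'c': node 8→13
i=28 'b': node 13→14  ** P3@[25:28]
i=29 'c': node 14→1 (via fail)
i=30 'c': node 1→1 (via fail)
i=31 'a': node 1→2  ** P5@[30:31],P6@[31:31]
i=32 'a': node 2→15 (via fail)  ** P6@[32:32]
i=33 'a': node 15→16  ** P6@[33:33]
i=34 'a': node 16→16 (via fail)  ** P6@[34:34]
i=35 'c': node 16→17
i=36 'c': node 17→18  ** P4@[32:36]
i=37 'a': node 18→2 (via fail)  ** P5@[36:37],P6@[37:37]
i=38 'a': node 2→15 (via fail)  ** P6@[38:38]
i=39 'a': node 15→16  ** P6@[39:39]
i=40 'c': node 16→17
i=41 'a': node 17→9 (via fail)  ** P5@[40:41],P6@[41:41]
i=42 'b': node 9→10
i=43 'a': node 10→11  ** P6@[43:43]
i=44 'b': node 11→12  ** P2@[39:44]
i=45 'a': node 12→4 (via fail)  ** P6@[45:45]
i=46 'c': node 4→8
i=47 'c': node 8→13
i=48 'c': node 13→1 (via fail)
i=49 'a': node 1→2  ** P5@[48:49],P6@[49:49]
i=50 'c': node 2→3  ** P0@[48:50]
i=51 'a': node 3→9 (via fail)  ** P5@[50:51],P6@[51:51]
i=52 'c': node 9→3 (via fail)  ** P0@[50:52]
i=53 'a': node 3→9 (via fail)  ** P5@[52:53],P6@[53:53]
i=54 'a': node 9→15 (via fail)  ** P6@[54:54]
i=55 'c': node 15→8 (via fail)
i=56 'a': node 8→9  ** P5@[55:56],P6@[56:56]
i=57 'c': node 9→3 (via fail)  ** P0@[55:57]
i=58 'a': node 3→9 (via fail)  ** P5@[57:58],P6@[58:58]
i=59 'c': node 9→3 (via fail)  ** P0@[57:59]
i=60 'a': node 3→9 (via fail)  ** P5@[59:60],P6@[60:60]
i=61 'a': node 9→15 (via fail)  ** P6@[61:61]
i=62 'c': node 15→8 (via fail)
i=63 'a': node 8→9  ** P5@[62:63],P6@[63:63]

Result: [[2,5],[2,6],[3,6],[6,1],[6,5],[6,6],[7,0],[8,5],[8,6],[9,6],[12,1],[12,5],[12,6],[13,0],[14,5],[14,6],[17,6],[20,3],[22,5],[22,6],[23,0],[25,6],[28,3],[31,5],[31,6],[32,6],[33,6],[34,6],[36,4],[37,5],[37,6],[38,6],[39,6],[41,5],[41,6],[43,6],[44,2],[45,6],[49,5],[49,6],[50,0],[51,5],[51,6],[52,0],[53,5],[53,6],[54,6],[56,5],[56,6],[57,0],[58,5],[58,6],[59,0],[60,5],[60,6],[61,6],[63,5],[63,6]]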